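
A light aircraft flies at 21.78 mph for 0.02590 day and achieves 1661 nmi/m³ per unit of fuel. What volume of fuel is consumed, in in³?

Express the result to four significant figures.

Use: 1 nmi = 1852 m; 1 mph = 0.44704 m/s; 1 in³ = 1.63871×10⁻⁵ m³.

432.2 in³

21.78 mph → 9.73653 m/s
0.02590 day → 2237.76 s
d = v × t = 9.73653 × 2237.76 = 21788 m
1661 nmi/m³ → 3.07617×10⁶ m/m³
V = d / (distance per unit fuel) = 21788 / 3.07617×10⁶ = 0.00708283 m³
In in³: 0.00708283 / 1.63871×10⁻⁵ = 432.22 in³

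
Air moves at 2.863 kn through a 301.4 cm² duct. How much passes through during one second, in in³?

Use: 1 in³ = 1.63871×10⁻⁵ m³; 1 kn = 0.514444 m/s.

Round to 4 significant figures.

2.863 kn × 0.514444 = 1.47285 m/s
301.4 cm² × 0.0001 = 0.03014 m²
V = v × A × t = 1.47285 m/s × 0.03014 m² × 1 s = 0.0443917 m³
0.0443917 m³ ÷ (1.63871×10⁻⁵ m³/in³) = 2708.94 in³

2709 in³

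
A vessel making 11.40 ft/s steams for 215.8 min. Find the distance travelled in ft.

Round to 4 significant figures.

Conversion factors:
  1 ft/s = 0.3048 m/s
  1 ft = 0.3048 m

1.476×10⁵ ft

11.40 ft/s × 0.3048 = 3.47472 m/s
215.8 min × 60 = 12948 s
d = v × t = 3.47472 m/s × 12948 s = 44990.7 m
44990.7 m ÷ (0.3048 m/ft) = 147607 ft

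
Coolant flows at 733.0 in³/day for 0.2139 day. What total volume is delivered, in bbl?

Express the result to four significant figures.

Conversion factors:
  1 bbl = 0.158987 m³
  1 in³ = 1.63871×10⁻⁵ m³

733.0 in³/day → 1.39025×10⁻⁷ m³/s
0.2139 day → 18481 s
V = Q × t = 1.39025×10⁻⁷ × 18481 = 0.00256932 m³
In bbl: 0.00256932 / 0.158987 = 0.0161606 bbl

0.01616 bbl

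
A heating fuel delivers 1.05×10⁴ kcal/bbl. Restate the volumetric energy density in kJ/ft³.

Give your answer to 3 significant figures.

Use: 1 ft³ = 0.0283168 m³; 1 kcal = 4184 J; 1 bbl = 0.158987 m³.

1.05×10⁴ kcal/bbl × 4184 J/kcal ÷ 0.158987 m³/bbl = 2.76324×10⁸ J/m³
2.76324×10⁸ J/m³ ÷ 1000 J/kJ × 0.0283168 m³/ft³ = 7824.61 kJ/ft³

7820 kJ/ft³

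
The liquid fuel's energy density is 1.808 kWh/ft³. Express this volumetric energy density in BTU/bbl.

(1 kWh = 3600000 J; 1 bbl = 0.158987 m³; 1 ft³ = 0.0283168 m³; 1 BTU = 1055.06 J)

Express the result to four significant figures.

1.808 kWh/ft³ × 3600000 J/kWh ÷ 0.0283168 m³/ft³ = 2.29856×10⁸ J/m³
2.29856×10⁸ J/m³ ÷ 1055.06 J/BTU × 0.158987 m³/bbl = 34637 BTU/bbl

3.464×10⁴ BTU/bbl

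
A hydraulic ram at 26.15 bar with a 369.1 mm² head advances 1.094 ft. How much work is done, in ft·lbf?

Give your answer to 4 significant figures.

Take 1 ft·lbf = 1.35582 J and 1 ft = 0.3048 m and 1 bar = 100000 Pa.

26.15 bar → 2.615×10⁶ Pa
369.1 mm² → 3.691×10⁻⁴ m²
F = P × A = 2.615×10⁶ × 3.691×10⁻⁴ = 965.196 N
1.094 ft → 0.333451 m
W = F × d = 965.196 × 0.333451 = 321.846 J
In ft·lbf: 321.846 / 1.35582 = 237.381 ft·lbf

237.4 ft·lbf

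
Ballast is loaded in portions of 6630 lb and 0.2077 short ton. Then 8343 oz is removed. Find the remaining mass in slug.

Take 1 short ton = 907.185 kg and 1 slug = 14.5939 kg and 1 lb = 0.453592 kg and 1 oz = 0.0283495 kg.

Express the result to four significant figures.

202.8 slug

6630 lb × 0.453592 → 3007.31 kg
0.2077 short ton × 907.185 → 188.422 kg
8343 oz × 0.0283495 → 236.52 kg
Net: 3007.31 + 188.422 − 236.52 = 2959.21 kg
In slug: 2959.21 / 14.5939 = 202.77 slug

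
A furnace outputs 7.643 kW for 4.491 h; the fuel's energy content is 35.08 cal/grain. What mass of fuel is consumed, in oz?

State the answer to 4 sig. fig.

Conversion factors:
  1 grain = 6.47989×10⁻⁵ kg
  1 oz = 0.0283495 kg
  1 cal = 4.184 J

7.643 kW → 7643 W
4.491 h → 16167.6 s
E = P × t = 7643 × 16167.6 = 1.23569×10⁸ J
35.08 cal/grain → 2.26508×10⁶ J/kg
m = E / e_s = 1.23569×10⁸ / 2.26508×10⁶ = 54.5539 kg
In oz: 54.5539 / 0.0283495 = 1924.33 oz

1924 oz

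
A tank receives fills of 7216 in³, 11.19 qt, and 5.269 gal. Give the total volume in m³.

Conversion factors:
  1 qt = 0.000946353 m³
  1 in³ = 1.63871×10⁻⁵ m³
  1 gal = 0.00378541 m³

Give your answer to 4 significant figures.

7216 in³ × 1.63871×10⁻⁵ = 0.118249 m³
11.19 qt × 0.000946353 = 0.0105897 m³
5.269 gal × 0.00378541 = 0.0199453 m³
Total: 0.118249 + 0.0105897 + 0.0199453 = 0.148784 m³

0.1488 m³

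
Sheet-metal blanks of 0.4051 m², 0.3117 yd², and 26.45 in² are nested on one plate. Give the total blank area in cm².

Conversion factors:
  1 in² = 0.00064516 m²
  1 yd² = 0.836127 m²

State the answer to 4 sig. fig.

0.4051 m² (already m²)
0.3117 yd² × 0.836127 = 0.260621 m²
26.45 in² × 0.00064516 = 0.0170645 m²
Total: 0.4051 + 0.260621 + 0.0170645 = 0.682786 m²
In cm²: 0.682786 / 0.0001 = 6827.86 cm²

6828 cm²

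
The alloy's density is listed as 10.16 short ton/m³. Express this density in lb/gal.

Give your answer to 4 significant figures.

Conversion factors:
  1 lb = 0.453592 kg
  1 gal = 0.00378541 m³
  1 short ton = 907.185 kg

10.16 short ton/m³ × 907.185 kg/short ton = 9217 kg/m³
9217 kg/m³ ÷ 0.453592 kg/lb × 0.00378541 m³/gal = 76.9196 lb/gal

76.92 lb/gal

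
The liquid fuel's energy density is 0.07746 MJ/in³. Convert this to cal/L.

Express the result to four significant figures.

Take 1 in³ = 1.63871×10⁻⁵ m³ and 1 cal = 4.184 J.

1.130×10⁶ cal/L

0.07746 MJ/in³ × 1000000 J/MJ ÷ 1.63871×10⁻⁵ m³/in³ = 4.72689×10⁹ J/m³
4.72689×10⁹ J/m³ ÷ 4.184 J/cal × 0.001 m³/L = 1.12975×10⁶ cal/L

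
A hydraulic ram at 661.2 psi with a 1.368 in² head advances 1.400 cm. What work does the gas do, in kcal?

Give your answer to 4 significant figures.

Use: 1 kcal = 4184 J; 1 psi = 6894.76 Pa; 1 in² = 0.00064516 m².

0.01346 kcal

661.2 psi → 4.55882×10⁶ Pa
1.368 in² → 8.82579×10⁻⁴ m²
F = P × A = 4.55882×10⁶ × 8.82579×10⁻⁴ = 4023.52 N
1.400 cm → 0.014 m
W = F × d = 4023.52 × 0.014 = 56.3293 J
In kcal: 56.3293 / 4184 = 0.013463 kcal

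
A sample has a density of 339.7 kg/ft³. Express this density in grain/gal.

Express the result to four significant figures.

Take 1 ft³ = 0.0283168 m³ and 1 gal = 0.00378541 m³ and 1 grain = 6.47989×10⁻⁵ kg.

7.008×10⁵ grain/gal

339.7 kg/ft³ ÷ 0.0283168 m³/ft³ = 11996.4 kg/m³
11996.4 kg/m³ ÷ 6.47989×10⁻⁵ kg/grain × 0.00378541 m³/gal = 700803 grain/gal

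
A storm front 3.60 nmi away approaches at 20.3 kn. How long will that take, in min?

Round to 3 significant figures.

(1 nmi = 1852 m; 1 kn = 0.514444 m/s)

10.6 min

3.60 nmi × 1852 → 6667.2 m
20.3 kn × 0.514444 → 10.4432 m/s
t = d / v = 6667.2 m / 10.4432 m/s = 638.425 s
638.425 s ÷ (60 s/min) = 10.6404 min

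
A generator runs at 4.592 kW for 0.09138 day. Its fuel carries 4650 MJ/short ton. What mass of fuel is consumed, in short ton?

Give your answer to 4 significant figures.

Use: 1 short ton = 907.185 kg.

4.592 kW → 4592 W
0.09138 day → 7895.23 s
E = P × t = 4592 × 7895.23 = 3.62549×10⁷ J
4650 MJ/short ton → 5.12575×10⁶ J/kg
m = E / e_s = 3.62549×10⁷ / 5.12575×10⁶ = 7.07309 kg
In short ton: 7.07309 / 907.185 = 0.00779674 short ton

0.007797 short ton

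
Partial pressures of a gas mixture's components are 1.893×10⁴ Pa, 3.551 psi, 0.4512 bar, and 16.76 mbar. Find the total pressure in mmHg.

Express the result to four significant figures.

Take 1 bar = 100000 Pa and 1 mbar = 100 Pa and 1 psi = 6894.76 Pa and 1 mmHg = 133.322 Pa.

676.6 mmHg

1.893×10⁴ Pa (already Pa)
3.551 psi × 6894.76 → 24483.3 Pa
0.4512 bar × 100000 → 45120 Pa
16.76 mbar × 100 → 1676 Pa
Total: 18930 + 24483.3 + 45120 + 1676 = 90209.3 Pa
In mmHg: 90209.3 / 133.322 = 676.627 mmHg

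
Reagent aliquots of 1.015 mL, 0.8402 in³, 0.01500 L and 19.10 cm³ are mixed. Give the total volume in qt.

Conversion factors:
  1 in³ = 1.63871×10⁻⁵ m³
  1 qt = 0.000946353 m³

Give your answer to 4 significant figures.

0.05165 qt

1.015 mL × 10⁻⁶ → 1.015×10⁻⁶ m³
0.8402 in³ × 1.63871×10⁻⁵ → 1.37684×10⁻⁵ m³
0.01500 L × 0.001 → 1.5×10⁻⁵ m³
19.10 cm³ × 10⁻⁶ → 1.91×10⁻⁵ m³
Sum: 1.015×10⁻⁶ + 1.37684×10⁻⁵ + 1.5×10⁻⁵ + 1.91×10⁻⁵ = 4.88834×10⁻⁵ m³
In qt: 4.88834×10⁻⁵ / 0.000946353 = 0.0516545 qt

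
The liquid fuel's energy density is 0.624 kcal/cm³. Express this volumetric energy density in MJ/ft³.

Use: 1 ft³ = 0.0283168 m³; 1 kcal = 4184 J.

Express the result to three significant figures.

0.624 kcal/cm³ × 4184 J/kcal ÷ 10⁻⁶ m³/cm³ = 2.61082×10⁹ J/m³
2.61082×10⁹ J/m³ ÷ 1000000 J/MJ × 0.0283168 m³/ft³ = 73.9301 MJ/ft³

73.9 MJ/ft³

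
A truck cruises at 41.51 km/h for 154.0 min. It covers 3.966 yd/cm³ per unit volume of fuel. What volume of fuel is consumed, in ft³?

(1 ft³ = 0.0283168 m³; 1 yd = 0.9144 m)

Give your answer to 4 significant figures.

1.038 ft³

41.51 km/h → 11.5306 m/s
154.0 min → 9240 s
d = v × t = 11.5306 × 9240 = 106543 m
3.966 yd/cm³ → 3.62651×10⁶ m/m³
V = d / (distance per unit fuel) = 106543 / 3.62651×10⁶ = 0.0293789 m³
In ft³: 0.0293789 / 0.0283168 = 1.03751 ft³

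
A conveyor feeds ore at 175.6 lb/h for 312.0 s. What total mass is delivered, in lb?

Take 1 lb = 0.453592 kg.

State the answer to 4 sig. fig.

175.6 lb/h → 0.0221252 kg/s
m = ṁ × t = 0.0221252 × 312 = 6.90306 kg
In lb: 6.90306 / 0.453592 = 15.2187 lb

15.22 lb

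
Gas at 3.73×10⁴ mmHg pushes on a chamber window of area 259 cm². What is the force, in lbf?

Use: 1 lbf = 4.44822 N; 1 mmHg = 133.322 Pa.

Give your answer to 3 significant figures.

3.73×10⁴ mmHg × 133.322 = 4.97291×10⁶ Pa
259 cm² × 0.0001 = 0.0259 m²
F = P × A = 4.97291×10⁶ Pa × 0.0259 m² = 128798 N
128798 N ÷ (4.44822 N/lbf) = 28955 lbf

2.90×10⁴ lbf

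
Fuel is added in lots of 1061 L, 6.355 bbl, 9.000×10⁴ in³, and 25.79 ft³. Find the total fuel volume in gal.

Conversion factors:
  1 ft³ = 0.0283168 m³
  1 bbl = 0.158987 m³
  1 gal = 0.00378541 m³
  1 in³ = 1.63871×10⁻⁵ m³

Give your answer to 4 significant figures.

1130 gal

1061 L × 0.001 → 1.061 m³
6.355 bbl × 0.158987 → 1.01036 m³
9.000×10⁴ in³ × 1.63871×10⁻⁵ → 1.47484 m³
25.79 ft³ × 0.0283168 → 0.73029 m³
Sum: 1.061 + 1.01036 + 1.47484 + 0.73029 = 4.27649 m³
In gal: 4.27649 / 0.00378541 = 1129.73 gal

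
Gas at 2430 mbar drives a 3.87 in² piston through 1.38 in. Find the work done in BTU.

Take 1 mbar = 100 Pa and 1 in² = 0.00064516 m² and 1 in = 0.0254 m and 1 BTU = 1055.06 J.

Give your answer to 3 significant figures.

2430 mbar → 243000 Pa
3.87 in² → 0.00249677 m²
F = P × A = 243000 × 0.00249677 = 606.715 N
1.38 in → 0.035052 m
W = F × d = 606.715 × 0.035052 = 21.2666 J
In BTU: 21.2666 / 1055.06 = 0.0201568 BTU

0.0202 BTU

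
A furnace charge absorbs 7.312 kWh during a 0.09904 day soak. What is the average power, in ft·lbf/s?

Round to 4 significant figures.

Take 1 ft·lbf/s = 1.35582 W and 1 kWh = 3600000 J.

7.312 kWh × 3600000 → 2.63232×10⁷ J
0.09904 day × 86400 → 8557.06 s
P = E / t = 2.63232×10⁷ J / 8557.06 s = 3076.2 W
3076.2 W ÷ (1.35582 W/ft·lbf/s) = 2268.89 ft·lbf/s

2269 ft·lbf/s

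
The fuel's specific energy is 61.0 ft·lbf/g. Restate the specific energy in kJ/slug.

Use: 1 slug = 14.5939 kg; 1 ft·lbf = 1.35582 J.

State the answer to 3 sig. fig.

1210 kJ/slug

61.0 ft·lbf/g × 1.35582 J/ft·lbf ÷ 0.001 kg/g = 82705 J/kg
82705 J/kg ÷ 1000 J/kJ × 14.5939 kg/slug = 1206.99 kJ/slug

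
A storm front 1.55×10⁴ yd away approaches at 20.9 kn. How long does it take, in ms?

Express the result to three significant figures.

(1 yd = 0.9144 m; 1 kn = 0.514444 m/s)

1.32×10⁶ ms

1.55×10⁴ yd × 0.9144 = 14173.2 m
20.9 kn × 0.514444 = 10.7519 m/s
t = d / v = 14173.2 m / 10.7519 m/s = 1318.2 s
1318.2 s ÷ (0.001 s/ms) = 1.3182×10⁶ ms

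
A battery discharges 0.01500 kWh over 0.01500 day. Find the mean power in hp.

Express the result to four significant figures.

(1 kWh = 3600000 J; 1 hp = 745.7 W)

0.01500 kWh × 3600000 → 54000 J
0.01500 day × 86400 → 1296 s
P = E / t = 54000 J / 1296 s = 41.6667 W
41.6667 W ÷ (745.7 W/hp) = 0.055876 hp

0.05588 hp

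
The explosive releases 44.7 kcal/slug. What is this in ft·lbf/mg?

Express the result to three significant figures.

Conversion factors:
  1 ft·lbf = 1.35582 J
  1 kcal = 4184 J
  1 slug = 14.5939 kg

0.00945 ft·lbf/mg

44.7 kcal/slug × 4184 J/kcal ÷ 14.5939 kg/slug = 12815.3 J/kg
12815.3 J/kg ÷ 1.35582 J/ft·lbf × 10⁻⁶ kg/mg = 0.00945207 ft·lbf/mg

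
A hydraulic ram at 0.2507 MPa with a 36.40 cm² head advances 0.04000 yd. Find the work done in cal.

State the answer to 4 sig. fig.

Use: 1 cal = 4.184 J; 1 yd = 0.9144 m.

0.2507 MPa → 250700 Pa
36.40 cm² → 0.00364 m²
F = P × A = 250700 × 0.00364 = 912.548 N
0.04000 yd → 0.036576 m
W = F × d = 912.548 × 0.036576 = 33.3774 J
In cal: 33.3774 / 4.184 = 7.97739 cal

7.977 cal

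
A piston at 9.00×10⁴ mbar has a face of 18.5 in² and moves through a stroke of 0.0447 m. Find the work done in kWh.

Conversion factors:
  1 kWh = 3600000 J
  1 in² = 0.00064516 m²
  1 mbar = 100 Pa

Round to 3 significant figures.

9.00×10⁴ mbar → 9×10⁶ Pa
18.5 in² → 0.0119355 m²
F = P × A = 9×10⁶ × 0.0119355 = 107420 N
W = F × d = 107420 × 0.0447 = 4801.67 J
In kWh: 4801.67 / 3600000 = 0.0013338 kWh

0.00133 kWh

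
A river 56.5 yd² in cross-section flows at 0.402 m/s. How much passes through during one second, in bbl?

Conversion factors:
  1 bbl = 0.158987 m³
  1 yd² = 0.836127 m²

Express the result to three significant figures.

119 bbl

56.5 yd² × 0.836127 → 47.2412 m²
V = v × A × t = 0.402 m/s × 47.2412 m² × 1 s = 18.991 m³
18.991 m³ ÷ (0.158987 m³/bbl) = 119.45 bbl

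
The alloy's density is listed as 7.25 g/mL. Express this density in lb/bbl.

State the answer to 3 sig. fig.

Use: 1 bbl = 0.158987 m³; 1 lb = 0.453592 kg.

2540 lb/bbl

7.25 g/mL × 0.001 kg/g ÷ 10⁻⁶ m³/mL = 7250 kg/m³
7250 kg/m³ ÷ 0.453592 kg/lb × 0.158987 m³/bbl = 2541.17 lb/bbl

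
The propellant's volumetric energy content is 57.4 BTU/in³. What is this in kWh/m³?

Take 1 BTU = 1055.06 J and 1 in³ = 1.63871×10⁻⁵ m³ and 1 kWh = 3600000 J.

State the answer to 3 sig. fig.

1030 kWh/m³

57.4 BTU/in³ × 1055.06 J/BTU ÷ 1.63871×10⁻⁵ m³/in³ = 3.69562×10⁹ J/m³
3.69562×10⁹ J/m³ ÷ 3600000 J/kWh = 1026.56 kWh/m³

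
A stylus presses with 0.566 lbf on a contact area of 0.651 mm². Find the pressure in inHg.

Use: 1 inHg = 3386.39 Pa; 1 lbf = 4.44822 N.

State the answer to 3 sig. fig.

1140 inHg

0.566 lbf × 4.44822 → 2.51769 N
0.651 mm² × 10⁻⁶ → 6.51×10⁻⁷ m²
P = F / A = 2.51769 N / 6.51×10⁻⁷ m² = 3.86742×10⁶ Pa
3.86742×10⁶ Pa ÷ (3386.39 Pa/inHg) = 1142.05 inHg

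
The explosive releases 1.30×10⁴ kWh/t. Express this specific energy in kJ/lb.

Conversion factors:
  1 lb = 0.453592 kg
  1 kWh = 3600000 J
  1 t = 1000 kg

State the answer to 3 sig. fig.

1.30×10⁴ kWh/t × 3600000 J/kWh ÷ 1000 kg/t = 4.68×10⁷ J/kg
4.68×10⁷ J/kg ÷ 1000 J/kJ × 0.453592 kg/lb = 21228.1 kJ/lb

2.12×10⁴ kJ/lb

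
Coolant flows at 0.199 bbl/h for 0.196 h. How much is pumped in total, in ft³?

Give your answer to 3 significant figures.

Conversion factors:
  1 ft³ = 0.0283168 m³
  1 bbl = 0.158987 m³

0.219 ft³

0.199 bbl/h → 8.78845×10⁻⁶ m³/s
0.196 h → 705.6 s
V = Q × t = 8.78845×10⁻⁶ × 705.6 = 0.00620113 m³
In ft³: 0.00620113 / 0.0283168 = 0.218991 ft³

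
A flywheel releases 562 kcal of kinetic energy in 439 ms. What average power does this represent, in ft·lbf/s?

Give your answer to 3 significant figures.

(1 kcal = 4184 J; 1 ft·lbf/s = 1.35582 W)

3.95×10⁶ ft·lbf/s

562 kcal × 4184 = 2.35141×10⁶ J
439 ms × 0.001 = 0.439 s
P = E / t = 2.35141×10⁶ J / 0.439 s = 5.35629×10⁶ W
5.35629×10⁶ W ÷ (1.35582 W/ft·lbf/s) = 3.95059×10⁶ ft·lbf/s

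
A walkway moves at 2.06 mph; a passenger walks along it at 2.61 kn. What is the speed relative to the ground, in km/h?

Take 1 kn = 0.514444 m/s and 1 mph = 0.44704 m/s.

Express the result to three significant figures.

2.06 mph × 0.44704 = 0.920902 m/s
2.61 kn × 0.514444 = 1.3427 m/s
Total: 0.920902 + 1.3427 = 2.2636 m/s
In km/h: 2.2636 / (1/3.6) = 8.14896 km/h

8.15 km/h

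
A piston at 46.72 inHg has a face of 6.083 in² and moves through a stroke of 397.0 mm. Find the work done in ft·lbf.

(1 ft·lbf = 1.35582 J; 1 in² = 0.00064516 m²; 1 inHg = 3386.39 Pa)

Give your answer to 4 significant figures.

46.72 inHg → 158212 Pa
6.083 in² → 0.00392451 m²
F = P × A = 158212 × 0.00392451 = 620.905 N
397.0 mm → 0.397 m
W = F × d = 620.905 × 0.397 = 246.499 J
In ft·lbf: 246.499 / 1.35582 = 181.808 ft·lbf

181.8 ft·lbf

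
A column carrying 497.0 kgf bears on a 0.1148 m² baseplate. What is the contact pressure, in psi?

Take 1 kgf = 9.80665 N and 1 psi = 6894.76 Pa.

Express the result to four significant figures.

6.158 psi

497.0 kgf × 9.80665 = 4873.91 N
P = F / A = 4873.91 N / 0.1148 m² = 42455.7 Pa
42455.7 Pa ÷ (6894.76 Pa/psi) = 6.15768 psi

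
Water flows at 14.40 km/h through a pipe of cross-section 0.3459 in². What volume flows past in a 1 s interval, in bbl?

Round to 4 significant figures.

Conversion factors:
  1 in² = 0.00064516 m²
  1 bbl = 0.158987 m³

14.40 km/h × (1/3.6) → 4 m/s
0.3459 in² × 0.00064516 → 2.23161×10⁻⁴ m²
V = v × A × t = 4 m/s × 2.23161×10⁻⁴ m² × 1 s = 8.92644×10⁻⁴ m³
8.92644×10⁻⁴ m³ ÷ (0.158987 m³/bbl) = 0.00561457 bbl

0.005615 bbl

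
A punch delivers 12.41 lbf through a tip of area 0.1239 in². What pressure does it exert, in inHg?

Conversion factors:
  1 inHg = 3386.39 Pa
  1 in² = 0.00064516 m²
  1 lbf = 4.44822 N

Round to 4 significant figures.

12.41 lbf × 4.44822 → 55.2024 N
0.1239 in² × 0.00064516 → 7.99353×10⁻⁵ m²
P = F / A = 55.2024 N / 7.99353×10⁻⁵ m² = 690589 Pa
690589 Pa ÷ (3386.39 Pa/inHg) = 203.931 inHg

203.9 inHg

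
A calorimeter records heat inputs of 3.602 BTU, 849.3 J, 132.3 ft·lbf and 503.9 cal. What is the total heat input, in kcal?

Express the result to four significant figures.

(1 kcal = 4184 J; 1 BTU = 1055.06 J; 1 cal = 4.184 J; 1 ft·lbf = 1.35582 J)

1.658 kcal

3.602 BTU × 1055.06 = 3800.33 J
849.3 J (already J)
132.3 ft·lbf × 1.35582 = 179.375 J
503.9 cal × 4.184 = 2108.32 J
Sum: 3800.33 + 849.3 + 179.375 + 2108.32 = 6937.32 J
In kcal: 6937.32 / 4184 = 1.65806 kcal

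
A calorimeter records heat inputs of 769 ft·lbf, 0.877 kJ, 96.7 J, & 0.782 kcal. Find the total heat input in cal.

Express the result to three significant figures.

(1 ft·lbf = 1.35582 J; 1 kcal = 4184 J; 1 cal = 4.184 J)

1260 cal

769 ft·lbf × 1.35582 → 1042.63 J
0.877 kJ × 1000 → 877 J
96.7 J (already J)
0.782 kcal × 4184 → 3271.89 J
Total: 1042.63 + 877 + 96.7 + 3271.89 = 5288.22 J
In cal: 5288.22 / 4.184 = 1263.91 cal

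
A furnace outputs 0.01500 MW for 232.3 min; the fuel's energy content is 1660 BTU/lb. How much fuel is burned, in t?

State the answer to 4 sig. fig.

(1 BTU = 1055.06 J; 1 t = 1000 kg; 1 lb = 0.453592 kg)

0.01500 MW → 15000 W
232.3 min → 13938 s
E = P × t = 15000 × 13938 = 2.0907×10⁸ J
1660 BTU/lb → 3.86118×10⁶ J/kg
m = E / e_s = 2.0907×10⁸ / 3.86118×10⁶ = 54.1467 kg
In t: 54.1467 / 1000 = 0.0541467 t

0.05415 t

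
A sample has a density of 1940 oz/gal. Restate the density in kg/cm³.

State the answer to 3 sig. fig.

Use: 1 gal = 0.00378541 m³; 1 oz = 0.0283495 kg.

0.0145 kg/cm³

1940 oz/gal × 0.0283495 kg/oz ÷ 0.00378541 m³/gal = 14528.9 kg/m³
14528.9 kg/m³ × 10⁻⁶ m³/cm³ = 0.0145289 kg/cm³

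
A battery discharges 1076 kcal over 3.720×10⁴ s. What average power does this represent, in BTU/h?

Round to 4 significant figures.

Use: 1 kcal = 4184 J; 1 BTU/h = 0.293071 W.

1076 kcal × 4184 → 4.50198×10⁶ J
P = E / t = 4.50198×10⁶ J / 37200 s = 121.021 W
121.021 W ÷ (0.293071 W/BTU/h) = 412.941 BTU/h

412.9 BTU/h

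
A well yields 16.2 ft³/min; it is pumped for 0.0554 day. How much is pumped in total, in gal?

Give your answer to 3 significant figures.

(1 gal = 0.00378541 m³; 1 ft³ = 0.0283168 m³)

9670 gal

16.2 ft³/min → 0.00764554 m³/s
0.0554 day → 4786.56 s
V = Q × t = 0.00764554 × 4786.56 = 36.5958 m³
In gal: 36.5958 / 0.00378541 = 9667.59 gal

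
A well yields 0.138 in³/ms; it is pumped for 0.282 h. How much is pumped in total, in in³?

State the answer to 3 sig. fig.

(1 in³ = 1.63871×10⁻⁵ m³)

0.138 in³/ms → 0.00226142 m³/s
0.282 h → 1015.2 s
V = Q × t = 0.00226142 × 1015.2 = 2.29579 m³
In in³: 2.29579 / 1.63871×10⁻⁵ = 140097 in³

1.40×10⁵ in³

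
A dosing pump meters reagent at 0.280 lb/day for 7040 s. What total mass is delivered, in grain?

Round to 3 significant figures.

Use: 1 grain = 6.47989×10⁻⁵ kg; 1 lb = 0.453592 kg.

160 grain

0.280 lb/day → 1.46997×10⁻⁶ kg/s
m = ṁ × t = 1.46997×10⁻⁶ × 7040 = 0.0103486 kg
In grain: 0.0103486 / 6.47989×10⁻⁵ = 159.703 grain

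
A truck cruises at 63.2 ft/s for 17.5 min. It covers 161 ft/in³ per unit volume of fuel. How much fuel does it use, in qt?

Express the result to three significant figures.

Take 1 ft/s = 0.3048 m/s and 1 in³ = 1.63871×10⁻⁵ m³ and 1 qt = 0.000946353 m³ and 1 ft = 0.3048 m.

7.14 qt

63.2 ft/s → 19.2634 m/s
17.5 min → 1050 s
d = v × t = 19.2634 × 1050 = 20226.6 m
161 ft/in³ → 2.9946×10⁶ m/m³
V = d / (distance per unit fuel) = 20226.6 / 2.9946×10⁶ = 0.00675436 m³
In qt: 0.00675436 / 0.000946353 = 7.13725 qt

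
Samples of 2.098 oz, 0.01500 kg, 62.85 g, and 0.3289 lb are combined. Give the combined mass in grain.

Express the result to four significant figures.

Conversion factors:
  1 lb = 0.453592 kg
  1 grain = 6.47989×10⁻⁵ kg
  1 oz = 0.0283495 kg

2.098 oz × 0.0283495 = 0.0594773 kg
0.01500 kg (already kg)
62.85 g × 0.001 = 0.06285 kg
0.3289 lb × 0.453592 = 0.149186 kg
Sum: 0.0594773 + 0.015 + 0.06285 + 0.149186 = 0.286513 kg
In grain: 0.286513 / 6.47989×10⁻⁵ = 4421.57 grain

4422 grain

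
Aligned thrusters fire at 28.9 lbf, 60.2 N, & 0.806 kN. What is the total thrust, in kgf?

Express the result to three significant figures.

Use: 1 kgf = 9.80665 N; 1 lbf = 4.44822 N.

28.9 lbf × 4.44822 = 128.554 N
60.2 N (already N)
0.806 kN × 1000 = 806 N
Combined: 128.554 + 60.2 + 806 = 994.754 N
In kgf: 994.754 / 9.80665 = 101.437 kgf

101 kgf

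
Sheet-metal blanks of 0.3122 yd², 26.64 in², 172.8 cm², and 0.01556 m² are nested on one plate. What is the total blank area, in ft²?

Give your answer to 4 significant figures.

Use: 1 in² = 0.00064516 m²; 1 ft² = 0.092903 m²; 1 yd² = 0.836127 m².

0.3122 yd² × 0.836127 = 0.261039 m²
26.64 in² × 0.00064516 = 0.0171871 m²
172.8 cm² × 0.0001 = 0.01728 m²
0.01556 m² (already m²)
Sum: 0.261039 + 0.0171871 + 0.01728 + 0.01556 = 0.311066 m²
In ft²: 0.311066 / 0.092903 = 3.34829 ft²

3.348 ft²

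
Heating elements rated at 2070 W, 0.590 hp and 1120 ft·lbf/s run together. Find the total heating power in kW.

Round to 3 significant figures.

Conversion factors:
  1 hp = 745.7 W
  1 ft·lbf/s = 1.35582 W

2070 W (already W)
0.590 hp × 745.7 = 439.963 W
1120 ft·lbf/s × 1.35582 = 1518.52 W
Combined: 2070 + 439.963 + 1518.52 = 4028.48 W
In kW: 4028.48 / 1000 = 4.02848 kW

4.03 kW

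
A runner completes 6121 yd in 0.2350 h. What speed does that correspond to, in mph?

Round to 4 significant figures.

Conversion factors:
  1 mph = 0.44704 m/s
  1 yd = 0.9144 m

14.80 mph

6121 yd × 0.9144 → 5597.04 m
0.2350 h × 3600 → 846 s
v = d / t = 5597.04 m / 846 s = 6.61589 m/s
6.61589 m/s ÷ (0.44704 m/s/mph) = 14.7993 mph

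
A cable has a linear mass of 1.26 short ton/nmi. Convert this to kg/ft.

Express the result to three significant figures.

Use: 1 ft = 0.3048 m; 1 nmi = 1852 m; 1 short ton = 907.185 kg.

1.26 short ton/nmi × 907.185 kg/short ton ÷ 1852 m/nmi = 0.617199 kg/m
0.617199 kg/m × 0.3048 m/ft = 0.188122 kg/ft

0.188 kg/ft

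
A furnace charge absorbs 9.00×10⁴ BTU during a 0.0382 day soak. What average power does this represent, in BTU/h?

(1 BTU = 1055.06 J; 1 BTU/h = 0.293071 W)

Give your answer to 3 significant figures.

9.00×10⁴ BTU × 1055.06 → 9.49554×10⁷ J
0.0382 day × 86400 → 3300.48 s
P = E / t = 9.49554×10⁷ J / 3300.48 s = 28770.2 W
28770.2 W ÷ (0.293071 W/BTU/h) = 98168 BTU/h

9.82×10⁴ BTU/h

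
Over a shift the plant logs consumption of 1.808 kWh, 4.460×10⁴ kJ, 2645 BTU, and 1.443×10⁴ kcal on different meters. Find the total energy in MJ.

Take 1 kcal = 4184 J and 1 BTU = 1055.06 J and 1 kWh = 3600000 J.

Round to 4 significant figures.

114.3 MJ

1.808 kWh × 3600000 → 6.5088×10⁶ J
4.460×10⁴ kJ × 1000 → 4.46×10⁷ J
2645 BTU × 1055.06 → 2.79063×10⁶ J
1.443×10⁴ kcal × 4184 → 6.03751×10⁷ J
Combined: 6.5088×10⁶ + 4.46×10⁷ + 2.79063×10⁶ + 6.03751×10⁷ = 1.14275×10⁸ J
In MJ: 1.14275×10⁸ / 1000000 = 114.275 MJ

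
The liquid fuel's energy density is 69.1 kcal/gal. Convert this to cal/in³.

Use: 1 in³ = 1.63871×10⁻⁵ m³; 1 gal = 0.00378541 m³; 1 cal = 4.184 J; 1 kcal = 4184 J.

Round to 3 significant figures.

299 cal/in³

69.1 kcal/gal × 4184 J/kcal ÷ 0.00378541 m³/gal = 7.6376×10⁷ J/m³
7.6376×10⁷ J/m³ ÷ 4.184 J/cal × 1.63871×10⁻⁵ m³/in³ = 299.135 cal/in³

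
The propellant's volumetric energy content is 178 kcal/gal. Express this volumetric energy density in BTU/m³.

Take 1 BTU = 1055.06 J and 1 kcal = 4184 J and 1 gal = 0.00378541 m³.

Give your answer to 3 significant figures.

178 kcal/gal × 4184 J/kcal ÷ 0.00378541 m³/gal = 1.96743×10⁸ J/m³
1.96743×10⁸ J/m³ ÷ 1055.06 J/BTU = 186476 BTU/m³

1.86×10⁵ BTU/m³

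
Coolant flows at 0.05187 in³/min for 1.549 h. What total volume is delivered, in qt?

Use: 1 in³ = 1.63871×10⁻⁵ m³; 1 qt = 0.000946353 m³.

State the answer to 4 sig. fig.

0.08348 qt

0.05187 in³/min → 1.41666×10⁻⁸ m³/s
1.549 h → 5576.4 s
V = Q × t = 1.41666×10⁻⁸ × 5576.4 = 7.89986×10⁻⁵ m³
In qt: 7.89986×10⁻⁵ / 0.000946353 = 0.0834769 qt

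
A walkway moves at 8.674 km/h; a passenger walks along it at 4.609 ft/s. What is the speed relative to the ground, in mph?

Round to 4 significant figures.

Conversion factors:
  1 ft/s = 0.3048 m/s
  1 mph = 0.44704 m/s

8.532 mph

8.674 km/h × (1/3.6) = 2.40944 m/s
4.609 ft/s × 0.3048 = 1.40482 m/s
Total: 2.40944 + 1.40482 = 3.81426 m/s
In mph: 3.81426 / 0.44704 = 8.53226 mph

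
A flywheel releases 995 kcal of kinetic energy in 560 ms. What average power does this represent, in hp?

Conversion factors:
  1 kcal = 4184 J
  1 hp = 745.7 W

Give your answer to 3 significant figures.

9970 hp

995 kcal × 4184 = 4.16308×10⁶ J
560 ms × 0.001 = 0.56 s
P = E / t = 4.16308×10⁶ J / 0.56 s = 7.43407×10⁶ W
7.43407×10⁶ W ÷ (745.7 W/hp) = 9969.25 hp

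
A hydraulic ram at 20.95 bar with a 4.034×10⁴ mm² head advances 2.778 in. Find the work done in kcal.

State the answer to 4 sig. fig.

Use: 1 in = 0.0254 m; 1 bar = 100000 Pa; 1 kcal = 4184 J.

1.425 kcal

20.95 bar → 2.095×10⁶ Pa
4.034×10⁴ mm² → 0.04034 m²
F = P × A = 2.095×10⁶ × 0.04034 = 84512.3 N
2.778 in → 0.0705612 m
W = F × d = 84512.3 × 0.0705612 = 5963.29 J
In kcal: 5963.29 / 4184 = 1.42526 kcal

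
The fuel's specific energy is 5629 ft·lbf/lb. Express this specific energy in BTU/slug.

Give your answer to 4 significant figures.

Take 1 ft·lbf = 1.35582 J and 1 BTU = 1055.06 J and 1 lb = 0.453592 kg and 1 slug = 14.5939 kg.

232.7 BTU/slug

5629 ft·lbf/lb × 1.35582 J/ft·lbf ÷ 0.453592 kg/lb = 16825.5 J/kg
16825.5 J/kg ÷ 1055.06 J/BTU × 14.5939 kg/slug = 232.735 BTU/slug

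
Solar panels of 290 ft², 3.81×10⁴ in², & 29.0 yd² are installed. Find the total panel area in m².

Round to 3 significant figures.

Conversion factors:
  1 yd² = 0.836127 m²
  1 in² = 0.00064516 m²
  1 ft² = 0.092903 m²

290 ft² × 0.092903 → 26.9419 m²
3.81×10⁴ in² × 0.00064516 → 24.5806 m²
29.0 yd² × 0.836127 → 24.2477 m²
Sum: 26.9419 + 24.5806 + 24.2477 = 75.7702 m²

75.8 m²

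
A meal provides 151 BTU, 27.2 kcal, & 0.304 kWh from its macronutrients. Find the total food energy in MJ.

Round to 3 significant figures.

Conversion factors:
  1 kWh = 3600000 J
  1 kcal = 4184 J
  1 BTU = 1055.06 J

151 BTU × 1055.06 = 159314 J
27.2 kcal × 4184 = 113805 J
0.304 kWh × 3600000 = 1.0944×10⁶ J
Total: 159314 + 113805 + 1.0944×10⁶ = 1.36752×10⁶ J
In MJ: 1.36752×10⁶ / 1000000 = 1.36752 MJ

1.37 MJ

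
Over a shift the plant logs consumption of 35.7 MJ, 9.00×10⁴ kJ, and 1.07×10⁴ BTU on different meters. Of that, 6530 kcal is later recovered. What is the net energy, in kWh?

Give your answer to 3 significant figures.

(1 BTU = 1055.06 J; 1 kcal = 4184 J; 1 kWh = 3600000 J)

30.5 kWh

35.7 MJ × 1000000 = 3.57×10⁷ J
9.00×10⁴ kJ × 1000 = 9×10⁷ J
1.07×10⁴ BTU × 1055.06 = 1.12891×10⁷ J
6530 kcal × 4184 = 2.73215×10⁷ J
Net: 3.57×10⁷ + 9×10⁷ + 1.12891×10⁷ − 2.73215×10⁷ = 1.09668×10⁸ J
In kWh: 1.09668×10⁸ / 3600000 = 30.4633 kWh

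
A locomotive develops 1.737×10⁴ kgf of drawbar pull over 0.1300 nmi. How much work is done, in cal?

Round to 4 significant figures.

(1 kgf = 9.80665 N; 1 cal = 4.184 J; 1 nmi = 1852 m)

9.802×10⁶ cal

1.737×10⁴ kgf × 9.80665 = 170342 N
0.1300 nmi × 1852 = 240.76 m
W = F × d = 170342 N × 240.76 m = 4.10115×10⁷ J
4.10115×10⁷ J ÷ (4.184 J/cal) = 9.80198×10⁶ cal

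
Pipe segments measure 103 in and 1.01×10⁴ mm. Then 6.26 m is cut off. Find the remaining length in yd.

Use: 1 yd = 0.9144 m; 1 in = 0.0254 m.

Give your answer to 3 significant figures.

103 in × 0.0254 → 2.6162 m
1.01×10⁴ mm × 0.001 → 10.1 m
6.26 m (already m)
Result: 2.6162 + 10.1 − 6.26 = 6.4562 m
In yd: 6.4562 / 0.9144 = 7.06059 yd

7.06 yd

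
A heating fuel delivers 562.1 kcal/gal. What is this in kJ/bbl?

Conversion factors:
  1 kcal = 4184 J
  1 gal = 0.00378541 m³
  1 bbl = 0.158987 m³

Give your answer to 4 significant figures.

9.878×10⁴ kJ/bbl

562.1 kcal/gal × 4184 J/kcal ÷ 0.00378541 m³/gal = 6.21287×10⁸ J/m³
6.21287×10⁸ J/m³ ÷ 1000 J/kJ × 0.158987 m³/bbl = 98776.6 kJ/bbl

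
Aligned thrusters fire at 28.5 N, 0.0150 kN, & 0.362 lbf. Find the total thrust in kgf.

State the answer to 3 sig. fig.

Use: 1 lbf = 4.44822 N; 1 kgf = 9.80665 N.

4.60 kgf

28.5 N (already N)
0.0150 kN × 1000 = 15 N
0.362 lbf × 4.44822 = 1.61026 N
Total: 28.5 + 15 + 1.61026 = 45.1103 N
In kgf: 45.1103 / 9.80665 = 4.59997 kgf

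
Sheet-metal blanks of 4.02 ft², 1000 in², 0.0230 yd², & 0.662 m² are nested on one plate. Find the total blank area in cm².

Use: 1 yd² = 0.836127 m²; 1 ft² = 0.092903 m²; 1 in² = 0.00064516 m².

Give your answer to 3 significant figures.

1.70×10⁴ cm²

4.02 ft² × 0.092903 = 0.37347 m²
1000 in² × 0.00064516 = 0.64516 m²
0.0230 yd² × 0.836127 = 0.0192309 m²
0.662 m² (already m²)
Total: 0.37347 + 0.64516 + 0.0192309 + 0.662 = 1.69986 m²
In cm²: 1.69986 / 0.0001 = 16998.6 cm²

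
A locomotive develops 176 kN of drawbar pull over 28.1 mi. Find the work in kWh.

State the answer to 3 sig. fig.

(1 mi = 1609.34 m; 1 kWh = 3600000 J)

2210 kWh

176 kN × 1000 = 176000 N
28.1 mi × 1609.34 = 45222.5 m
W = F × d = 176000 N × 45222.5 m = 7.95916×10⁹ J
7.95916×10⁹ J ÷ (3600000 J/kWh) = 2210.88 kWh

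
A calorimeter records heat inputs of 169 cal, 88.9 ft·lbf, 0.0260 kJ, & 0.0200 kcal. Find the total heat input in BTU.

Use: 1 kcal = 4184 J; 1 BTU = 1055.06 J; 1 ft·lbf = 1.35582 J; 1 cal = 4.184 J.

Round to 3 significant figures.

169 cal × 4.184 = 707.096 J
88.9 ft·lbf × 1.35582 = 120.532 J
0.0260 kJ × 1000 = 26 J
0.0200 kcal × 4184 = 83.68 J
Total: 707.096 + 120.532 + 26 + 83.68 = 937.308 J
In BTU: 937.308 / 1055.06 = 0.888393 BTU

0.888 BTU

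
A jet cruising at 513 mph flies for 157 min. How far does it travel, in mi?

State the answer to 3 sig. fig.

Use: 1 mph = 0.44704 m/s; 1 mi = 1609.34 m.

513 mph × 0.44704 = 229.332 m/s
157 min × 60 = 9420 s
d = v × t = 229.332 m/s × 9420 s = 2.16031×10⁶ m
2.16031×10⁶ m ÷ (1609.34 m/mi) = 1342.36 mi

1340 mi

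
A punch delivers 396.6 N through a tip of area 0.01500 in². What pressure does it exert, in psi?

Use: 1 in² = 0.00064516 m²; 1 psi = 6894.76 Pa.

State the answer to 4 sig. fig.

5944 psi

0.01500 in² × 0.00064516 = 9.6774×10⁻⁶ m²
P = F / A = 396.6 N / 9.6774×10⁻⁶ m² = 4.09821×10⁷ Pa
4.09821×10⁷ Pa ÷ (6894.76 Pa/psi) = 5943.95 psi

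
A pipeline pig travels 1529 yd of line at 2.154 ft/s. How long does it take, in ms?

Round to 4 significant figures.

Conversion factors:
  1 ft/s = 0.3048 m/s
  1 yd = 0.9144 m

1529 yd × 0.9144 = 1398.12 m
2.154 ft/s × 0.3048 = 0.656539 m/s
t = d / v = 1398.12 m / 0.656539 m/s = 2129.53 s
2129.53 s ÷ (0.001 s/ms) = 2.12953×10⁶ ms

2.130×10⁶ ms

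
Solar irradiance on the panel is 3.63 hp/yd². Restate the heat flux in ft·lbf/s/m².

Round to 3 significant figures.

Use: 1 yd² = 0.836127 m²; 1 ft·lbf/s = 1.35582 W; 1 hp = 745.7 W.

2390 ft·lbf/s/m²

3.63 hp/yd² × 745.7 W/hp ÷ 0.836127 m²/yd² = 3237.42 W/m²
3237.42 W/m² ÷ 1.35582 W/ft·lbf/s = 2387.79 ft·lbf/s/m²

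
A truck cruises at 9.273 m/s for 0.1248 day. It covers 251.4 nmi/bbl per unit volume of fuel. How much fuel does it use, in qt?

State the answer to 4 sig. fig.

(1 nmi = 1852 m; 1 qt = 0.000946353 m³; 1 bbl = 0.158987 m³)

36.08 qt

0.1248 day → 10782.7 s
d = v × t = 9.273 × 10782.7 = 99988 m
251.4 nmi/bbl → 2.9285×10⁶ m/m³
V = d / (distance per unit fuel) = 99988 / 2.9285×10⁶ = 0.0341431 m³
In qt: 0.0341431 / 0.000946353 = 36.0786 qt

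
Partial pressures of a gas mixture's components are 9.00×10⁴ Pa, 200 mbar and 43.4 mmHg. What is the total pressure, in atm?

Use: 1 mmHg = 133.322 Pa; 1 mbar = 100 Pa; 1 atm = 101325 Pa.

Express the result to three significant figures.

1.14 atm

9.00×10⁴ Pa (already Pa)
200 mbar × 100 → 20000 Pa
43.4 mmHg × 133.322 → 5786.17 Pa
Sum: 90000 + 20000 + 5786.17 = 115786 Pa
In atm: 115786 / 101325 = 1.14272 atm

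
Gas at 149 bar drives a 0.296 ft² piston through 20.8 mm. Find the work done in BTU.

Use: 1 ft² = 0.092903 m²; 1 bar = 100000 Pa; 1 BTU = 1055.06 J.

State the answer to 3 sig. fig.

149 bar → 1.49×10⁷ Pa
0.296 ft² → 0.0274993 m²
F = P × A = 1.49×10⁷ × 0.0274993 = 409740 N
20.8 mm → 0.0208 m
W = F × d = 409740 × 0.0208 = 8522.59 J
In BTU: 8522.59 / 1055.06 = 8.07782 BTU

8.08 BTU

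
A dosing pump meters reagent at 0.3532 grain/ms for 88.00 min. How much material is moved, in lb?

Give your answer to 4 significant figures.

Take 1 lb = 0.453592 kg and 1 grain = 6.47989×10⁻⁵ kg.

0.3532 grain/ms → 0.022887 kg/s
88.00 min → 5280 s
m = ṁ × t = 0.022887 × 5280 = 120.843 kg
In lb: 120.843 / 0.453592 = 266.413 lb

266.4 lb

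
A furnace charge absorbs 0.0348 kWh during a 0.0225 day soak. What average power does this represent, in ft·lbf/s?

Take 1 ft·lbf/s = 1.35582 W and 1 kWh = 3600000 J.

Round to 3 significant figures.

0.0348 kWh × 3600000 → 125280 J
0.0225 day × 86400 → 1944 s
P = E / t = 125280 J / 1944 s = 64.4444 W
64.4444 W ÷ (1.35582 W/ft·lbf/s) = 47.5317 ft·lbf/s

47.5 ft·lbf/s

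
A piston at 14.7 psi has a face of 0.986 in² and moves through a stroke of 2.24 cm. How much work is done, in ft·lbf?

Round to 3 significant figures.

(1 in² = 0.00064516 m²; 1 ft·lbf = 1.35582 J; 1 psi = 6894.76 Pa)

14.7 psi → 101353 Pa
0.986 in² → 6.36128×10⁻⁴ m²
F = P × A = 101353 × 6.36128×10⁻⁴ = 64.4735 N
2.24 cm → 0.0224 m
W = F × d = 64.4735 × 0.0224 = 1.44421 J
In ft·lbf: 1.44421 / 1.35582 = 1.06519 ft·lbf

1.07 ft·lbf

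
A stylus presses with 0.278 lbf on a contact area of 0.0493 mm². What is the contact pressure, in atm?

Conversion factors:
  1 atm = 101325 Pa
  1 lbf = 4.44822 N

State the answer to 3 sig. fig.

248 atm

0.278 lbf × 4.44822 → 1.23661 N
0.0493 mm² × 10⁻⁶ → 4.93×10⁻⁸ m²
P = F / A = 1.23661 N / 4.93×10⁻⁸ m² = 2.50834×10⁷ Pa
2.50834×10⁷ Pa ÷ (101325 Pa/atm) = 247.554 atm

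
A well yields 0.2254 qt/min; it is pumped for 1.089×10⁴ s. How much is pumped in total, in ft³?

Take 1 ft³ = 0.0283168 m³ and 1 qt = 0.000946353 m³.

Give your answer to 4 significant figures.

0.2254 qt/min → 3.55513×10⁻⁶ m³/s
V = Q × t = 3.55513×10⁻⁶ × 10890 = 0.0387154 m³
In ft³: 0.0387154 / 0.0283168 = 1.36722 ft³

1.367 ft³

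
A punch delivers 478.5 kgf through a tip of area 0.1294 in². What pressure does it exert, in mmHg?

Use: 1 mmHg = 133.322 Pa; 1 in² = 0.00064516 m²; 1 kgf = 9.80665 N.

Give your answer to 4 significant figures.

4.216×10⁵ mmHg

478.5 kgf × 9.80665 → 4692.48 N
0.1294 in² × 0.00064516 → 8.34837×10⁻⁵ m²
P = F / A = 4692.48 N / 8.34837×10⁻⁵ m² = 5.62083×10⁷ Pa
5.62083×10⁷ Pa ÷ (133.322 Pa/mmHg) = 421598 mmHg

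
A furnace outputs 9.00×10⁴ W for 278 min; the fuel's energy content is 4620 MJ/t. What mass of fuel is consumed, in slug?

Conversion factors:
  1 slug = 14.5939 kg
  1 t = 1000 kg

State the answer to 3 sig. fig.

278 min → 16680 s
E = P × t = 90000 × 16680 = 1.5012×10⁹ J
4620 MJ/t → 4.62×10⁶ J/kg
m = E / e_s = 1.5012×10⁹ / 4.62×10⁶ = 324.935 kg
In slug: 324.935 / 14.5939 = 22.2651 slug

22.3 slug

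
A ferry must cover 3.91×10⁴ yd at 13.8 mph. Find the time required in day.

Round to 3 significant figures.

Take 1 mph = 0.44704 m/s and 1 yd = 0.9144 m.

3.91×10⁴ yd × 0.9144 → 35753 m
13.8 mph × 0.44704 → 6.16915 m/s
t = d / v = 35753 m / 6.16915 m/s = 5795.45 s
5795.45 s ÷ (86400 s/day) = 0.067077 day

0.0671 day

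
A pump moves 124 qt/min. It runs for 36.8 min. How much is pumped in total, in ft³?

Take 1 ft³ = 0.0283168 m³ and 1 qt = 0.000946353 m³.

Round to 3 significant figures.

124 qt/min → 0.0019558 m³/s
36.8 min → 2208 s
V = Q × t = 0.0019558 × 2208 = 4.31841 m³
In ft³: 4.31841 / 0.0283168 = 152.503 ft³

153 ft³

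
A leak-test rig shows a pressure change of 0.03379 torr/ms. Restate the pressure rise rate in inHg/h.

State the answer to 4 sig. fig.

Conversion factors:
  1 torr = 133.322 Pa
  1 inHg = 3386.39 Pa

0.03379 torr/ms × 133.322 Pa/torr ÷ 0.001 s/ms = 4504.95 Pa/s
4504.95 Pa/s ÷ 3386.39 Pa/inHg × 3600 s/h = 4789.12 inHg/h

4789 inHg/h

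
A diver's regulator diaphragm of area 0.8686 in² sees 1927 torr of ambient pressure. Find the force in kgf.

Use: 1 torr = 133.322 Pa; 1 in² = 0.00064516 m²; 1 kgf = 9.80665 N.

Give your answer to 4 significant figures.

14.68 kgf

1927 torr × 133.322 → 256911 Pa
0.8686 in² × 0.00064516 → 5.60386×10⁻⁴ m²
F = P × A = 256911 Pa × 5.60386×10⁻⁴ m² = 143.969 N
143.969 N ÷ (9.80665 N/kgf) = 14.6808 kgf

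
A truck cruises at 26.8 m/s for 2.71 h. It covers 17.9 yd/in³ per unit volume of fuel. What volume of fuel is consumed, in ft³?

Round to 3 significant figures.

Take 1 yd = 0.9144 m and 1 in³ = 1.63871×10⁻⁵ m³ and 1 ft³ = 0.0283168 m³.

9.24 ft³

2.71 h → 9756 s
d = v × t = 26.8 × 9756 = 261461 m
17.9 yd/in³ → 998820 m/m³
V = d / (distance per unit fuel) = 261461 / 998820 = 0.26177 m³
In ft³: 0.26177 / 0.0283168 = 9.24434 ft³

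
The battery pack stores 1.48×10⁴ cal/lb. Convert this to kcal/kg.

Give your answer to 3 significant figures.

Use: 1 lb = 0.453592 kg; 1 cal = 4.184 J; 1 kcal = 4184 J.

32.6 kcal/kg

1.48×10⁴ cal/lb × 4.184 J/cal ÷ 0.453592 kg/lb = 136517 J/kg
136517 J/kg ÷ 4184 J/kcal = 32.6283 kcal/kg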